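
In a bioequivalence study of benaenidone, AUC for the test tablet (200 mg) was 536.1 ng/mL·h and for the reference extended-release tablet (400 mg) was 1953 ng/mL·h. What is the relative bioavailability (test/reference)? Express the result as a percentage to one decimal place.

F_rel = 54.9%

F_rel = (AUC_test/D_test) / (AUC_ref/D_ref)
      = (536.1/200) / (1953/400)
      = 2.6805 / 4.8825 = 0.5490 = 54.90%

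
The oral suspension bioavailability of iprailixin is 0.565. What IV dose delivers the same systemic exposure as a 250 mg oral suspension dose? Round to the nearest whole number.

Systemic exposure from an extravascular dose = F × D_ev, so the equivalent IV dose is F × D_ev.
D_iv = F × D_ev = 0.565 × 250 = 141.25 mg

D_iv = 141 mg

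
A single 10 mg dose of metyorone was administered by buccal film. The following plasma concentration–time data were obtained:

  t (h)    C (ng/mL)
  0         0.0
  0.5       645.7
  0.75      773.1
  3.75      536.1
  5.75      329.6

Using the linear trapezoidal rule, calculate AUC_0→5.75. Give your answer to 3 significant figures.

Trapezoidal AUC_0→5.75:
  [0→0.5]: (0.0+645.7)/2 × 0.5 = 161.425
  [0.5→0.75]: (645.7+773.1)/2 × 0.25 = 177.35
  [0.75→3.75]: (773.1+536.1)/2 × 3 = 1963.8
  [3.75→5.75]: (536.1+329.6)/2 × 2 = 865.7
  Sum = 3168.275 ng/mL·h

AUC = 3170 ng/mL·h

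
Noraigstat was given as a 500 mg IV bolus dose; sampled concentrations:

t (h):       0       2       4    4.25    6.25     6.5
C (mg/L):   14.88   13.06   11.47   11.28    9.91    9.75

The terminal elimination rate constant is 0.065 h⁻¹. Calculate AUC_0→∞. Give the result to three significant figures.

Trapezoidal AUC_0→6.5:
  [0→2]: (14.88+13.06)/2 × 2 = 27.94
  [2→4]: (13.06+11.47)/2 × 2 = 24.53
  [4→4.25]: (11.47+11.28)/2 × 0.25 = 2.84375
  [4.25→6.25]: (11.28+9.91)/2 × 2 = 21.19
  [6.25→6.5]: (9.91+9.75)/2 × 0.25 = 2.4575
  Sum = 78.96125 mg/L·h
Extrapolated tail: C_last / k_e = 9.75 / 0.065 = 150.000
AUC_0→∞ = 78.96125 + 150.000 = 228.96125 mg/L·h

AUC = 229 mg/L·h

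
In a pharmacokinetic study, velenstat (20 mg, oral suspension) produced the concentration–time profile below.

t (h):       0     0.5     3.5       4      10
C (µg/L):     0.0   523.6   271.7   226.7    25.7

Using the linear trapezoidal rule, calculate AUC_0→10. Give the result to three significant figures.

AUC = 2210 µg/L·h

Trapezoidal AUC_0→10:
  [0→0.5]: (0.0+523.6)/2 × 0.5 = 130.9
  [0.5→3.5]: (523.6+271.7)/2 × 3 = 1192.95
  [3.5→4]: (271.7+226.7)/2 × 0.5 = 124.6
  [4→10]: (226.7+25.7)/2 × 6 = 757.2
  Sum = 2205.65 µg/L·h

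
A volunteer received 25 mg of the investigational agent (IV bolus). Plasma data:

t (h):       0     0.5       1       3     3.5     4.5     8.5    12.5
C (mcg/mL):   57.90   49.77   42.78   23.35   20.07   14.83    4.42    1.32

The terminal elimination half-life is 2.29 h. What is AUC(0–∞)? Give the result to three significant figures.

AUC = 199 mcg/mL·h

Trapezoidal AUC_0→12.5:
  [0→0.5]: (57.90+49.77)/2 × 0.5 = 26.9175
  [0.5→1]: (49.77+42.78)/2 × 0.5 = 23.1375
  [1→3]: (42.78+23.35)/2 × 2 = 66.13
  [3→3.5]: (23.35+20.07)/2 × 0.5 = 10.855
  [3.5→4.5]: (20.07+14.83)/2 × 1 = 17.45
  [4.5→8.5]: (14.83+4.42)/2 × 4 = 38.5
  [8.5→12.5]: (4.42+1.32)/2 × 4 = 11.48
  Sum = 194.47 mcg/mL·h
k_e = ln2 / t½ = 0.693147 / 2.29 = 0.3027 h^-1
Extrapolated tail: C_last / k_e = 1.32 / 0.3027 = 4.361
AUC_0→∞ = 194.47 + 4.361 = 198.831 mcg/mL·h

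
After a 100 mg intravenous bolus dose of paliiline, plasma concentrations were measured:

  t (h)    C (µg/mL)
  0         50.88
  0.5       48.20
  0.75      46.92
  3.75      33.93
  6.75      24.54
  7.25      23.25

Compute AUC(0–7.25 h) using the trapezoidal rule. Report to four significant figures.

AUC = 257.6 µg/mL·h

Trapezoidal AUC_0→7.25:
  [0→0.5]: (50.88+48.20)/2 × 0.5 = 24.77
  [0.5→0.75]: (48.20+46.92)/2 × 0.25 = 11.89
  [0.75→3.75]: (46.92+33.93)/2 × 3 = 121.275
  [3.75→6.75]: (33.93+24.54)/2 × 3 = 87.705
  [6.75→7.25]: (24.54+23.25)/2 × 0.5 = 11.9475
  Sum = 257.5875 µg/mL·h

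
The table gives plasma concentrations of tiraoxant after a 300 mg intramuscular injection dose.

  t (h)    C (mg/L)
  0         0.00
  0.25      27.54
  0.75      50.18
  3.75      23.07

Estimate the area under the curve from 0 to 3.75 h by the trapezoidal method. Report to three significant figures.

Trapezoidal AUC_0→3.75:
  [0→0.25]: (0.00+27.54)/2 × 0.25 = 3.4425
  [0.25→0.75]: (27.54+50.18)/2 × 0.5 = 19.43
  [0.75→3.75]: (50.18+23.07)/2 × 3 = 109.875
  Sum = 132.7475 mg/L·h

AUC = 133 mg/L·h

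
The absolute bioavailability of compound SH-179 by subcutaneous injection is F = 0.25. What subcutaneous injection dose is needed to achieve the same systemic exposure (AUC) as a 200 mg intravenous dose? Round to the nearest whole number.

D_subcutaneous = 800 mg

For equal systemic exposure: F × D_ev = D_iv
D_ev = D_iv / F = 200 / 0.25 = 800 mg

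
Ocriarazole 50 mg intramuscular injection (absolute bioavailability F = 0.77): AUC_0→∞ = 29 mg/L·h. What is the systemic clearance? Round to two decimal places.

CL = F × Dose / AUC_0→∞
   = 0.77 × 50 / 29 = 1.32759 L/h

CL = 1.33 L/h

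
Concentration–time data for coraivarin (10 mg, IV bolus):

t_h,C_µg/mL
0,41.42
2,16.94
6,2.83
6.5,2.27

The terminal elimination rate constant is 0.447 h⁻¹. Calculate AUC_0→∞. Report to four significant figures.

AUC = 104.3 µg/mL·h

Trapezoidal AUC_0→6.5:
  [0→2]: (41.42+16.94)/2 × 2 = 58.36
  [2→6]: (16.94+2.83)/2 × 4 = 39.54
  [6→6.5]: (2.83+2.27)/2 × 0.5 = 1.275
  Sum = 99.175 µg/mL·h
Extrapolated tail: C_last / k_e = 2.27 / 0.447 = 5.078
AUC_0→∞ = 99.175 + 5.078 = 104.253 µg/mL·h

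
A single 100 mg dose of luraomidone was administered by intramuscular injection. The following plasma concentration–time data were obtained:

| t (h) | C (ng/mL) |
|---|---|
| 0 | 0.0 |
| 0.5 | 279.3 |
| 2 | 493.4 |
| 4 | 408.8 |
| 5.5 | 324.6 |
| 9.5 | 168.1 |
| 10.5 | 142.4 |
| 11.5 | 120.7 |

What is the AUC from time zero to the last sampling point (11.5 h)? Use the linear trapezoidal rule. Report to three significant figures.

Trapezoidal AUC_0→11.5:
  [0→0.5]: (0.0+279.3)/2 × 0.5 = 69.825
  [0.5→2]: (279.3+493.4)/2 × 1.5 = 579.525
  [2→4]: (493.4+408.8)/2 × 2 = 902.2
  [4→5.5]: (408.8+324.6)/2 × 1.5 = 550.05
  [5.5→9.5]: (324.6+168.1)/2 × 4 = 985.4
  [9.5→10.5]: (168.1+142.4)/2 × 1 = 155.25
  [10.5→11.5]: (142.4+120.7)/2 × 1 = 131.55
  Sum = 3373.8 ng/mL·h

AUC = 3370 ng/mL·h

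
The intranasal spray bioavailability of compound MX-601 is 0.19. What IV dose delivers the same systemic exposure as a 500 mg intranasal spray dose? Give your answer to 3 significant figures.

Systemic exposure from an extravascular dose = F × D_ev, so the equivalent IV dose is F × D_ev.
D_iv = F × D_ev = 0.19 × 500 = 95 mg

D_iv = 95.0 mg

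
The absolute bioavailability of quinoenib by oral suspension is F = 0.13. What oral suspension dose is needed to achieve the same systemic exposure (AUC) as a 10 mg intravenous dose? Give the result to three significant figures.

D_oral = 76.9 mg

For equal systemic exposure: F × D_ev = D_iv
D_ev = D_iv / F = 10 / 0.13 = 76.9231 mg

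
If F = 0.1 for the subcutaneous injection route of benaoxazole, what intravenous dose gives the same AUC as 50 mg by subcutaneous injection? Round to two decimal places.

Systemic exposure from an extravascular dose = F × D_ev, so the equivalent IV dose is F × D_ev.
D_iv = F × D_ev = 0.1 × 50 = 5 mg

D_iv = 5.00 mg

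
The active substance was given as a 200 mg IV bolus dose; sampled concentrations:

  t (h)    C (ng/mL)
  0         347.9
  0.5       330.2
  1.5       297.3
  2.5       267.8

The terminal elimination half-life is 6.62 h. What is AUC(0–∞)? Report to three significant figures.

AUC = 3320 ng/mL·h

Trapezoidal AUC_0→2.5:
  [0→0.5]: (347.9+330.2)/2 × 0.5 = 169.525
  [0.5→1.5]: (330.2+297.3)/2 × 1 = 313.75
  [1.5→2.5]: (297.3+267.8)/2 × 1 = 282.55
  Sum = 765.825 ng/mL·h
k_e = ln2 / t½ = 0.693147 / 6.62 = 0.1047 h^-1
Extrapolated tail: C_last / k_e = 267.8 / 0.1047 = 2557.784
AUC_0→∞ = 765.825 + 2557.784 = 3323.609 ng/mL·h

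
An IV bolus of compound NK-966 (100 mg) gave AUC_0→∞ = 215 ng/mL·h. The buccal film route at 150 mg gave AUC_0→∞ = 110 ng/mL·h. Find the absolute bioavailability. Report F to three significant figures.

F = 0.341

F = (AUC_ev / D_ev) / (AUC_iv / D_iv)
  = (110/150) / (215/100)
  = 0.733333 / 2.15 = 0.3411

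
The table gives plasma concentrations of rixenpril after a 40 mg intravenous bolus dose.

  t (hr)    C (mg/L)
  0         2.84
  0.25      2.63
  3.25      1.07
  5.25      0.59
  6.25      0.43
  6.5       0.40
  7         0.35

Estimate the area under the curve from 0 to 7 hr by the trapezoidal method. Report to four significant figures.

Trapezoidal AUC_0→7:
  [0→0.25]: (2.84+2.63)/2 × 0.25 = 0.68375
  [0.25→3.25]: (2.63+1.07)/2 × 3 = 5.55
  [3.25→5.25]: (1.07+0.59)/2 × 2 = 1.66
  [5.25→6.25]: (0.59+0.43)/2 × 1 = 0.51
  [6.25→6.5]: (0.43+0.40)/2 × 0.25 = 0.10375
  [6.5→7]: (0.40+0.35)/2 × 0.5 = 0.1875
  Sum = 8.695 mg/L·hr

AUC = 8.695 mg/L·hr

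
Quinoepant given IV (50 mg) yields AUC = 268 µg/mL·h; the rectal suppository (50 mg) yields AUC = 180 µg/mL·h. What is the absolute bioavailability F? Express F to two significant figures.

F = 0.67

F = (AUC_ev / D_ev) / (AUC_iv / D_iv)
  = (180/50) / (268/50)
  = 3.6 / 5.36 = 0.6716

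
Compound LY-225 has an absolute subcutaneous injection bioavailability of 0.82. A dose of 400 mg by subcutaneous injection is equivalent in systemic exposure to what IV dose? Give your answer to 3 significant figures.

D_iv = 328 mg

Systemic exposure from an extravascular dose = F × D_ev, so the equivalent IV dose is F × D_ev.
D_iv = F × D_ev = 0.82 × 400 = 328 mg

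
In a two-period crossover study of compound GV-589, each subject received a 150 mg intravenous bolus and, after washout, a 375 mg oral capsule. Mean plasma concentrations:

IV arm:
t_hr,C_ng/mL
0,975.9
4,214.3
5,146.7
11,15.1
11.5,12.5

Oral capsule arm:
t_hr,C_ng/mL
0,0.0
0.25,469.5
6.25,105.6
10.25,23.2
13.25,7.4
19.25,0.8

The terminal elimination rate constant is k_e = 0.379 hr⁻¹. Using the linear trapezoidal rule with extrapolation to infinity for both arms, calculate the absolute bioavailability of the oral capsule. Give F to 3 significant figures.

Trapezoidal AUC_0→11.5 (IV):
  [0→4]: (975.9+214.3)/2 × 4 = 2380.4
  [4→5]: (214.3+146.7)/2 × 1 = 180.5
  [5→11]: (146.7+15.1)/2 × 6 = 485.4
  [11→11.5]: (15.1+12.5)/2 × 0.5 = 6.9
  Sum = 3053.2 ng/mL·hr
IV tail: 12.5/0.379 = 32.982; AUC_iv,0→∞ = 3053.2 + 32.982 = 3086.182 ng/mL·hr
Trapezoidal AUC_0→19.25 (oral capsule):
  [0→0.25]: (0.0+469.5)/2 × 0.25 = 58.6875
  [0.25→6.25]: (469.5+105.6)/2 × 6 = 1725.3
  [6.25→10.25]: (105.6+23.2)/2 × 4 = 257.6
  [10.25→13.25]: (23.2+7.4)/2 × 3 = 45.9
  [13.25→19.25]: (7.4+0.8)/2 × 6 = 24.6
  Sum = 2112.0875 ng/mL·hr
oral capsule tail: 0.8/0.379 = 2.111; AUC_ev,0→∞ = 2112.0875 + 2.111 = 2114.1985 ng/mL·hr
F = (AUC_ev/D_ev)/(AUC_iv/D_iv) = (2114.1985/375)/(3086.182/150) = 5.63786/20.5745 = 0.2740

F = 0.274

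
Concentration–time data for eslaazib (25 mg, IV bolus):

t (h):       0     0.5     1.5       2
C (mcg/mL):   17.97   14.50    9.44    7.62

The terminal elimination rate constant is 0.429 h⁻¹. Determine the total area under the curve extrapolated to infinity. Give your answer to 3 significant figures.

Trapezoidal AUC_0→2:
  [0→0.5]: (17.97+14.50)/2 × 0.5 = 8.1175
  [0.5→1.5]: (14.50+9.44)/2 × 1 = 11.97
  [1.5→2]: (9.44+7.62)/2 × 0.5 = 4.265
  Sum = 24.3525 mcg/mL·h
Extrapolated tail: C_last / k_e = 7.62 / 0.429 = 17.762
AUC_0→∞ = 24.3525 + 17.762 = 42.1145 mcg/mL·h

AUC = 42.1 mcg/mL·h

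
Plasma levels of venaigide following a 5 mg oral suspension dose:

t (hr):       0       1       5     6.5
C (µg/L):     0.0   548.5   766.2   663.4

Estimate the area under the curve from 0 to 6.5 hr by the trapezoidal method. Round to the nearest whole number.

AUC = 3976 µg/L·hr

Trapezoidal AUC_0→6.5:
  [0→1]: (0.0+548.5)/2 × 1 = 274.25
  [1→5]: (548.5+766.2)/2 × 4 = 2629.4
  [5→6.5]: (766.2+663.4)/2 × 1.5 = 1072.2
  Sum = 3975.85 µg/L·hr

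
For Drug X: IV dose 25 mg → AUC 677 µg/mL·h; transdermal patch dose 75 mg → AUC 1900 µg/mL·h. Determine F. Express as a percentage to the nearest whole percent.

F = (AUC_ev / D_ev) / (AUC_iv / D_iv)
  = (1900/75) / (677/25)
  = 25.3333 / 27.08 = 0.9355
  = 93.55%

F = 94%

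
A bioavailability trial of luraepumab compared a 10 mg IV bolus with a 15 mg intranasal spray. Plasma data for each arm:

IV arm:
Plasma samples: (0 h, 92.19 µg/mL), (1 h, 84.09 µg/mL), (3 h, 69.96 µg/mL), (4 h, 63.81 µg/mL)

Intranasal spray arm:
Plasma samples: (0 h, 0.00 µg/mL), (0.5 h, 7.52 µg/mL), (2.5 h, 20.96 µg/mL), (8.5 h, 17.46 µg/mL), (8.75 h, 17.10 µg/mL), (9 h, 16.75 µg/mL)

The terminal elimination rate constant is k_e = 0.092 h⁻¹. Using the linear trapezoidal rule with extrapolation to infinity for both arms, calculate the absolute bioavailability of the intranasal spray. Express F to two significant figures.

F = 0.22

Trapezoidal AUC_0→4 (IV):
  [0→1]: (92.19+84.09)/2 × 1 = 88.14
  [1→3]: (84.09+69.96)/2 × 2 = 154.05
  [3→4]: (69.96+63.81)/2 × 1 = 66.885
  Sum = 309.075 µg/mL·h
IV tail: 63.81/0.092 = 693.587; AUC_iv,0→∞ = 309.075 + 693.587 = 1002.662 µg/mL·h
Trapezoidal AUC_0→9 (intranasal spray):
  [0→0.5]: (0.00+7.52)/2 × 0.5 = 1.88
  [0.5→2.5]: (7.52+20.96)/2 × 2 = 28.48
  [2.5→8.5]: (20.96+17.46)/2 × 6 = 115.26
  [8.5→8.75]: (17.46+17.10)/2 × 0.25 = 4.32
  [8.75→9]: (17.10+16.75)/2 × 0.25 = 4.23125
  Sum = 154.17125 µg/mL·h
intranasal spray tail: 16.75/0.092 = 182.065; AUC_ev,0→∞ = 154.17125 + 182.065 = 336.23625 µg/mL·h
F = (AUC_ev/D_ev)/(AUC_iv/D_iv) = (336.23625/15)/(1002.662/10) = 22.41575/100.2662 = 0.2236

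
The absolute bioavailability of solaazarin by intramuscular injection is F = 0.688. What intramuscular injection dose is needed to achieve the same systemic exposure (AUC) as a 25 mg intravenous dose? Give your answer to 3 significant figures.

D_intramuscular = 36.3 mg

For equal systemic exposure: F × D_ev = D_iv
D_ev = D_iv / F = 25 / 0.688 = 36.3372 mg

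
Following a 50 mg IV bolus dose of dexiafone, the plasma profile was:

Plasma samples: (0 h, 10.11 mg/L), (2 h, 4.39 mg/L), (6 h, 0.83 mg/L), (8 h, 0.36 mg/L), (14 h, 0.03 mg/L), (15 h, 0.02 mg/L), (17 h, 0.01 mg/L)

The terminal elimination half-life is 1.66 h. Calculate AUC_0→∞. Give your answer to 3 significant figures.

AUC = 27.4 mg/L·h

Trapezoidal AUC_0→17:
  [0→2]: (10.11+4.39)/2 × 2 = 14.5
  [2→6]: (4.39+0.83)/2 × 4 = 10.44
  [6→8]: (0.83+0.36)/2 × 2 = 1.19
  [8→14]: (0.36+0.03)/2 × 6 = 1.17
  [14→15]: (0.03+0.02)/2 × 1 = 0.025
  [15→17]: (0.02+0.01)/2 × 2 = 0.03
  Sum = 27.355 mg/L·h
k_e = ln2 / t½ = 0.693147 / 1.66 = 0.4176 h^-1
Extrapolated tail: C_last / k_e = 0.01 / 0.4176 = 0.024
AUC_0→∞ = 27.355 + 0.024 = 27.379 mg/L·h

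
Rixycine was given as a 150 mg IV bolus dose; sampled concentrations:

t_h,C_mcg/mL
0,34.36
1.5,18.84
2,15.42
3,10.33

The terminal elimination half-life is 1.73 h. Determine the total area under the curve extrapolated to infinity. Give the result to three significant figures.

AUC = 87.1 mcg/mL·h

Trapezoidal AUC_0→3:
  [0→1.5]: (34.36+18.84)/2 × 1.5 = 39.9
  [1.5→2]: (18.84+15.42)/2 × 0.5 = 8.565
  [2→3]: (15.42+10.33)/2 × 1 = 12.875
  Sum = 61.34 mcg/mL·h
k_e = ln2 / t½ = 0.693147 / 1.73 = 0.4007 h^-1
Extrapolated tail: C_last / k_e = 10.33 / 0.4007 = 25.780
AUC_0→∞ = 61.34 + 25.780 = 87.12 mcg/mL·h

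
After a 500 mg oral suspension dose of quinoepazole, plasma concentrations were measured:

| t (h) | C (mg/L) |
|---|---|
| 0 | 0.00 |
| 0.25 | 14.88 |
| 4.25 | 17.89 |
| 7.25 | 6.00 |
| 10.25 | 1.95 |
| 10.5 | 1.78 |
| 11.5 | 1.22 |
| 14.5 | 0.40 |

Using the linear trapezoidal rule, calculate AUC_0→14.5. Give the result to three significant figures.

Trapezoidal AUC_0→14.5:
  [0→0.25]: (0.00+14.88)/2 × 0.25 = 1.86
  [0.25→4.25]: (14.88+17.89)/2 × 4 = 65.54
  [4.25→7.25]: (17.89+6.00)/2 × 3 = 35.835
  [7.25→10.25]: (6.00+1.95)/2 × 3 = 11.925
  [10.25→10.5]: (1.95+1.78)/2 × 0.25 = 0.46625
  [10.5→11.5]: (1.78+1.22)/2 × 1 = 1.5
  [11.5→14.5]: (1.22+0.40)/2 × 3 = 2.43
  Sum = 119.55625 mg/L·h

AUC = 120 mg/L·h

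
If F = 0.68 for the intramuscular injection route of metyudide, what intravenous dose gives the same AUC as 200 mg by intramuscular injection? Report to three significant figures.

Systemic exposure from an extravascular dose = F × D_ev, so the equivalent IV dose is F × D_ev.
D_iv = F × D_ev = 0.68 × 200 = 136 mg

D_iv = 136 mg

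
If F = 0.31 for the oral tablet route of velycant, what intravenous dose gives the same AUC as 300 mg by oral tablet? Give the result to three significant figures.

D_iv = 93.0 mg

Systemic exposure from an extravascular dose = F × D_ev, so the equivalent IV dose is F × D_ev.
D_iv = F × D_ev = 0.31 × 300 = 93 mg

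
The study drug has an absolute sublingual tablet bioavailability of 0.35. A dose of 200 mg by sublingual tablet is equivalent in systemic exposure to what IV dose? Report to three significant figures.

D_iv = 70.0 mg

Systemic exposure from an extravascular dose = F × D_ev, so the equivalent IV dose is F × D_ev.
D_iv = F × D_ev = 0.35 × 200 = 70 mg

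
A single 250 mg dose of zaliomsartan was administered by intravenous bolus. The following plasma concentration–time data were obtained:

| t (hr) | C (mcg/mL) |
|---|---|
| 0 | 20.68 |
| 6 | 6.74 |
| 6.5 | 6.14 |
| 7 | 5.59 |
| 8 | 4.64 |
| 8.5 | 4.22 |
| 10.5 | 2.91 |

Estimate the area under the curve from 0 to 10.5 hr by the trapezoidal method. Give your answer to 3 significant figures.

Trapezoidal AUC_0→10.5:
  [0→6]: (20.68+6.74)/2 × 6 = 82.26
  [6→6.5]: (6.74+6.14)/2 × 0.5 = 3.22
  [6.5→7]: (6.14+5.59)/2 × 0.5 = 2.9325
  [7→8]: (5.59+4.64)/2 × 1 = 5.115
  [8→8.5]: (4.64+4.22)/2 × 0.5 = 2.215
  [8.5→10.5]: (4.22+2.91)/2 × 2 = 7.13
  Sum = 102.8725 mcg/mL·hr

AUC = 103 mcg/mL·hr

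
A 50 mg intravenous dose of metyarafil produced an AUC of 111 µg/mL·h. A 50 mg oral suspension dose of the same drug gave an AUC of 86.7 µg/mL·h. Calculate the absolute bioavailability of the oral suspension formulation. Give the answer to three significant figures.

F = 0.781

F = (AUC_ev / D_ev) / (AUC_iv / D_iv)
  = (86.7/50) / (111/50)
  = 1.734 / 2.22 = 0.7811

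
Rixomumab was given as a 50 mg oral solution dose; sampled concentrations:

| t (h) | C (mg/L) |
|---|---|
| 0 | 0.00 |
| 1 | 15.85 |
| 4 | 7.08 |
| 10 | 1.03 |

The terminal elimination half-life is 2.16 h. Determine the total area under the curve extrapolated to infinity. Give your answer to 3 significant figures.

AUC = 69.9 mg/L·h

Trapezoidal AUC_0→10:
  [0→1]: (0.00+15.85)/2 × 1 = 7.925
  [1→4]: (15.85+7.08)/2 × 3 = 34.395
  [4→10]: (7.08+1.03)/2 × 6 = 24.33
  Sum = 66.65 mg/L·h
k_e = ln2 / t½ = 0.693147 / 2.16 = 0.3209 h^-1
Extrapolated tail: C_last / k_e = 1.03 / 0.3209 = 3.210
AUC_0→∞ = 66.65 + 3.210 = 69.86 mg/L·h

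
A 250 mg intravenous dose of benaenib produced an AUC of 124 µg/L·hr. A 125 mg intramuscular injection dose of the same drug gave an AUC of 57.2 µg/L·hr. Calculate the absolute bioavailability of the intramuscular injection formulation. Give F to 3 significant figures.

F = (AUC_ev / D_ev) / (AUC_iv / D_iv)
  = (57.2/125) / (124/250)
  = 0.4576 / 0.496 = 0.9226

F = 0.923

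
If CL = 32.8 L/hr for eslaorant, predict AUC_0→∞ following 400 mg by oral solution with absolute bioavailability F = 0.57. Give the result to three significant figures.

AUC = 6.95 mg/L·hr

AUC_0→∞ = F × Dose / CL
        = 0.57 × 400 / 32.8 = 6.95122 mg/L·hr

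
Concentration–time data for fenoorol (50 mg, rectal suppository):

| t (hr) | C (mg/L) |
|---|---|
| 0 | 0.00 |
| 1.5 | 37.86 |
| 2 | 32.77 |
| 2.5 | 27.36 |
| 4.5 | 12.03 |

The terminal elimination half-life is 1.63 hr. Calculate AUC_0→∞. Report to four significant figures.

AUC = 128.8 mg/L·hr

Trapezoidal AUC_0→4.5:
  [0→1.5]: (0.00+37.86)/2 × 1.5 = 28.395
  [1.5→2]: (37.86+32.77)/2 × 0.5 = 17.6575
  [2→2.5]: (32.77+27.36)/2 × 0.5 = 15.0325
  [2.5→4.5]: (27.36+12.03)/2 × 2 = 39.39
  Sum = 100.475 mg/L·hr
k_e = ln2 / t½ = 0.693147 / 1.63 = 0.4252 hr^-1
Extrapolated tail: C_last / k_e = 12.03 / 0.4252 = 28.293
AUC_0→∞ = 100.475 + 28.293 = 128.768 mg/L·hr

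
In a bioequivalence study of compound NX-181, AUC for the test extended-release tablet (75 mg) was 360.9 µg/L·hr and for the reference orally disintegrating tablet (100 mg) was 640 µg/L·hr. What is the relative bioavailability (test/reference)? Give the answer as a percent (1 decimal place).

F_rel = (AUC_test/D_test) / (AUC_ref/D_ref)
      = (360.9/75) / (640/100)
      = 4.812 / 6.4 = 0.7519 = 75.19%

F_rel = 75.2%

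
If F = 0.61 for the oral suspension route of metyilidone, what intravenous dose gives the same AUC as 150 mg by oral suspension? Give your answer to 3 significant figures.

Systemic exposure from an extravascular dose = F × D_ev, so the equivalent IV dose is F × D_ev.
D_iv = F × D_ev = 0.61 × 150 = 91.5 mg

D_iv = 91.5 mg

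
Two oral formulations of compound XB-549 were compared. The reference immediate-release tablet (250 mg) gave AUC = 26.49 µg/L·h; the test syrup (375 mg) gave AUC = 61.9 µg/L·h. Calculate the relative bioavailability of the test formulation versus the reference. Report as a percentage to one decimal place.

F_rel = (AUC_test/D_test) / (AUC_ref/D_ref)
      = (61.9/375) / (26.49/250)
      = 0.165067 / 0.10596 = 1.5578 = 155.78%

F_rel = 155.8%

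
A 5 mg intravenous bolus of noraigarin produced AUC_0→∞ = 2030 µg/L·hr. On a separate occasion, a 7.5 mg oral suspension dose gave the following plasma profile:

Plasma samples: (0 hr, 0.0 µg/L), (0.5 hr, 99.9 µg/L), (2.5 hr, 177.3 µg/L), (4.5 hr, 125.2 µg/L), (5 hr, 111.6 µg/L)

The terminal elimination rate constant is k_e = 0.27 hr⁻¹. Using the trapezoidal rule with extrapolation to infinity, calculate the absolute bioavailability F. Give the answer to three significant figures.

F = 0.354

Trapezoidal AUC_0→5 (oral suspension):
  [0→0.5]: (0.0+99.9)/2 × 0.5 = 24.975
  [0.5→2.5]: (99.9+177.3)/2 × 2 = 277.2
  [2.5→4.5]: (177.3+125.2)/2 × 2 = 302.5
  [4.5→5]: (125.2+111.6)/2 × 0.5 = 59.2
  Sum = 663.875 µg/L·hr
Tail: C_last/k_e = 111.6/0.27 = 413.333
AUC_0→∞ (oral suspension) = 663.875 + 413.333 = 1077.208 µg/L·hr
F = (AUC_ev/D_ev)/(AUC_iv/D_iv) = (1077.208/7.5)/(2030/5) = 143.628/406 = 0.3538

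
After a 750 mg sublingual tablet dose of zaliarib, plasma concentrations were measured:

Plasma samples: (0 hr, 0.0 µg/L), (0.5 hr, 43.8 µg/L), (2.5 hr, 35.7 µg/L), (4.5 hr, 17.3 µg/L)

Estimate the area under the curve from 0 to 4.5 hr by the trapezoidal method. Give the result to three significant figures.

AUC = 143 µg/L·hr

Trapezoidal AUC_0→4.5:
  [0→0.5]: (0.0+43.8)/2 × 0.5 = 10.95
  [0.5→2.5]: (43.8+35.7)/2 × 2 = 79.5
  [2.5→4.5]: (35.7+17.3)/2 × 2 = 53.0
  Sum = 143.45 µg/L·hr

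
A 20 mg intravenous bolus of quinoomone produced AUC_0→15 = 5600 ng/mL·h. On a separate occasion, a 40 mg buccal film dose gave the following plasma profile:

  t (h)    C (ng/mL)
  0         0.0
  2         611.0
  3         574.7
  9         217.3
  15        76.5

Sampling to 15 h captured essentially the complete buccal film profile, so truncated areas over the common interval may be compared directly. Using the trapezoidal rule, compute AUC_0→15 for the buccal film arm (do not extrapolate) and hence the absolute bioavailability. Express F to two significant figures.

F = 0.40

Trapezoidal AUC_0→15 (buccal film):
  [0→2]: (0.0+611.0)/2 × 2 = 611.0
  [2→3]: (611.0+574.7)/2 × 1 = 592.85
  [3→9]: (574.7+217.3)/2 × 6 = 2376.0
  [9→15]: (217.3+76.5)/2 × 6 = 881.4
  Sum = 4461.25 ng/mL·h
F = (AUC_ev/D_ev)/(AUC_iv/D_iv) = (4461.25/40)/(5600/20) = 111.53125/280 = 0.3983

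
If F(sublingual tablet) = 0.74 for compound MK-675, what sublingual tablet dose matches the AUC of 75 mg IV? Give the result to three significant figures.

D_sublingual = 101 mg

For equal systemic exposure: F × D_ev = D_iv
D_ev = D_iv / F = 75 / 0.74 = 101.351 mg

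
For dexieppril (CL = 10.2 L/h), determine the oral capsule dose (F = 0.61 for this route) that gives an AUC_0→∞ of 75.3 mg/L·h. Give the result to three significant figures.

Dose = CL × AUC_0→∞ / F
     = 10.2 × 75.3 / 0.61 = 1259.11 mg

Dose = 1260 mg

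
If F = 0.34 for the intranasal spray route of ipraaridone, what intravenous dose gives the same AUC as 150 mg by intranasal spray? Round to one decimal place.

Systemic exposure from an extravascular dose = F × D_ev, so the equivalent IV dose is F × D_ev.
D_iv = F × D_ev = 0.34 × 150 = 51 mg

D_iv = 51.0 mg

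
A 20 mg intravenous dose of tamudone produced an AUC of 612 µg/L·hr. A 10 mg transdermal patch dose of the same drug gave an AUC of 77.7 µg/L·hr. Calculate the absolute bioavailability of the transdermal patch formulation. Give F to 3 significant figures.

F = 0.254

F = (AUC_ev / D_ev) / (AUC_iv / D_iv)
  = (77.7/10) / (612/20)
  = 7.77 / 30.6 = 0.2539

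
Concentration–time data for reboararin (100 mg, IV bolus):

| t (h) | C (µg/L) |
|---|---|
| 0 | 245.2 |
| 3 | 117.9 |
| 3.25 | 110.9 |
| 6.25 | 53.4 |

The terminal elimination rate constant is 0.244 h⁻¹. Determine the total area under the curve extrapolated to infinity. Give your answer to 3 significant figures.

AUC = 1040 µg/L·h

Trapezoidal AUC_0→6.25:
  [0→3]: (245.2+117.9)/2 × 3 = 544.65
  [3→3.25]: (117.9+110.9)/2 × 0.25 = 28.6
  [3.25→6.25]: (110.9+53.4)/2 × 3 = 246.45
  Sum = 819.7 µg/L·h
Extrapolated tail: C_last / k_e = 53.4 / 0.244 = 218.852
AUC_0→∞ = 819.7 + 218.852 = 1038.552 µg/L·h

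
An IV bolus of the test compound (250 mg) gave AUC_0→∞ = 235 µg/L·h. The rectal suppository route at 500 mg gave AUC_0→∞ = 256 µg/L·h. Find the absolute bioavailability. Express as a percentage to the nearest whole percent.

F = (AUC_ev / D_ev) / (AUC_iv / D_iv)
  = (256/500) / (235/250)
  = 0.512 / 0.94 = 0.5447
  = 54.47%

F = 54%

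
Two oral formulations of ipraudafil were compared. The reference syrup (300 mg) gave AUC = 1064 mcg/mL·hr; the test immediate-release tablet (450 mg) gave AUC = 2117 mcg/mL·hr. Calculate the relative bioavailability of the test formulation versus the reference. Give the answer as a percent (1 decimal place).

F_rel = 132.6%

F_rel = (AUC_test/D_test) / (AUC_ref/D_ref)
      = (2117/450) / (1064/300)
      = 4.70444 / 3.54667 = 1.3264 = 132.64%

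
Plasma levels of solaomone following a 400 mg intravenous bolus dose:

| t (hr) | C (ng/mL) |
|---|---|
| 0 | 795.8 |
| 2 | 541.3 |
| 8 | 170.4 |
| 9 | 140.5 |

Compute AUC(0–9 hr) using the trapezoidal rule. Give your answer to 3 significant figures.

Trapezoidal AUC_0→9:
  [0→2]: (795.8+541.3)/2 × 2 = 1337.1
  [2→8]: (541.3+170.4)/2 × 6 = 2135.1
  [8→9]: (170.4+140.5)/2 × 1 = 155.45
  Sum = 3627.65 ng/mL·hr

AUC = 3630 ng/mL·hr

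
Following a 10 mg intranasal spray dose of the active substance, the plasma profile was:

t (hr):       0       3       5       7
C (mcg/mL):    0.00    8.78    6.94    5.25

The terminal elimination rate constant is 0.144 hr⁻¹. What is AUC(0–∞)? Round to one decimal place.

Trapezoidal AUC_0→7:
  [0→3]: (0.00+8.78)/2 × 3 = 13.17
  [3→5]: (8.78+6.94)/2 × 2 = 15.72
  [5→7]: (6.94+5.25)/2 × 2 = 12.19
  Sum = 41.08 mcg/mL·hr
Extrapolated tail: C_last / k_e = 5.25 / 0.144 = 36.458
AUC_0→∞ = 41.08 + 36.458 = 77.538 mcg/mL·hr

AUC = 77.5 mcg/mL·hr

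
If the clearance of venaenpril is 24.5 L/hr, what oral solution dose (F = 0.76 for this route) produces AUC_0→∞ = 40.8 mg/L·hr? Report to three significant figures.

Dose = CL × AUC_0→∞ / F
     = 24.5 × 40.8 / 0.76 = 1315.26 mg

Dose = 1320 mg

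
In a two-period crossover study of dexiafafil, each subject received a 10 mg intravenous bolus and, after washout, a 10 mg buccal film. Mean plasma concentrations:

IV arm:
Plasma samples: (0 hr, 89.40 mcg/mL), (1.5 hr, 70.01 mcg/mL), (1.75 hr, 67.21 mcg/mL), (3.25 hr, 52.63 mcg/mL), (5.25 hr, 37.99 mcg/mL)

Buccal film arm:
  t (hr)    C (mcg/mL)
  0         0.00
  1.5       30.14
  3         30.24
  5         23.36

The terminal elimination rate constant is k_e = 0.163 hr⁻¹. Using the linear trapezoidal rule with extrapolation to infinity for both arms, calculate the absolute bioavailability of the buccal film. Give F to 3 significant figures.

Trapezoidal AUC_0→5.25 (IV):
  [0→1.5]: (89.40+70.01)/2 × 1.5 = 119.5575
  [1.5→1.75]: (70.01+67.21)/2 × 0.25 = 17.1525
  [1.75→3.25]: (67.21+52.63)/2 × 1.5 = 89.88
  [3.25→5.25]: (52.63+37.99)/2 × 2 = 90.62
  Sum = 317.21 mcg/mL·hr
IV tail: 37.99/0.163 = 233.067; AUC_iv,0→∞ = 317.21 + 233.067 = 550.277 mcg/mL·hr
Trapezoidal AUC_0→5 (buccal film):
  [0→1.5]: (0.00+30.14)/2 × 1.5 = 22.605
  [1.5→3]: (30.14+30.24)/2 × 1.5 = 45.285
  [3→5]: (30.24+23.36)/2 × 2 = 53.6
  Sum = 121.49 mcg/mL·hr
buccal film tail: 23.36/0.163 = 143.313; AUC_ev,0→∞ = 121.49 + 143.313 = 264.803 mcg/mL·hr
F = (AUC_ev/D_ev)/(AUC_iv/D_iv) = (264.803/10)/(550.277/10) = 26.4803/55.0277 = 0.4812

F = 0.481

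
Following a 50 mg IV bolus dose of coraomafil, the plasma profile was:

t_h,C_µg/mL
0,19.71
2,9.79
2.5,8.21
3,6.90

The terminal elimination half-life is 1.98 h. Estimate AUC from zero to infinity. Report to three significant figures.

Trapezoidal AUC_0→3:
  [0→2]: (19.71+9.79)/2 × 2 = 29.5
  [2→2.5]: (9.79+8.21)/2 × 0.5 = 4.5
  [2.5→3]: (8.21+6.90)/2 × 0.5 = 3.7775
  Sum = 37.7775 µg/mL·h
k_e = ln2 / t½ = 0.693147 / 1.98 = 0.3501 h^-1
Extrapolated tail: C_last / k_e = 6.90 / 0.3501 = 19.709
AUC_0→∞ = 37.7775 + 19.709 = 57.4865 µg/mL·h

AUC = 57.5 µg/mL·h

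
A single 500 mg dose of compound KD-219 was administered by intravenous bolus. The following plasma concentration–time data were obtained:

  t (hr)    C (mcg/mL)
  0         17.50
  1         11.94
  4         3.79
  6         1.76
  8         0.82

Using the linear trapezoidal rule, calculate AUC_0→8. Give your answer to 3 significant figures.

AUC = 46.4 mcg/mL·hr

Trapezoidal AUC_0→8:
  [0→1]: (17.50+11.94)/2 × 1 = 14.72
  [1→4]: (11.94+3.79)/2 × 3 = 23.595
  [4→6]: (3.79+1.76)/2 × 2 = 5.55
  [6→8]: (1.76+0.82)/2 × 2 = 2.58
  Sum = 46.445 mcg/mL·hr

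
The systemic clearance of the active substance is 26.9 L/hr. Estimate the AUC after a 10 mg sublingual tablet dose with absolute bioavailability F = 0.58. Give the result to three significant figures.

AUC_0→∞ = F × Dose / CL
        = 0.58 × 10 / 26.9 = 0.215613 mg/L·hr

AUC = 0.216 mg/L·hr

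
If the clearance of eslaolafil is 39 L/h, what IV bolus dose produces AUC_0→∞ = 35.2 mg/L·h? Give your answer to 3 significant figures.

Dose_iv = CL × AUC_0→∞
     = 39 × 35.2 = 1372.8 mg

Dose = 1370 mg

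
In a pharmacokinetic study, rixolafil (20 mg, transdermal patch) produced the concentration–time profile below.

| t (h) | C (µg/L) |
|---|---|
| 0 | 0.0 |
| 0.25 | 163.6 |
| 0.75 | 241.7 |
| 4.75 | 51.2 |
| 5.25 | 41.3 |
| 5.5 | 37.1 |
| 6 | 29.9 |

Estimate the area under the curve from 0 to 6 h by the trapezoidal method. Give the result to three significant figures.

Trapezoidal AUC_0→6:
  [0→0.25]: (0.0+163.6)/2 × 0.25 = 20.45
  [0.25→0.75]: (163.6+241.7)/2 × 0.5 = 101.325
  [0.75→4.75]: (241.7+51.2)/2 × 4 = 585.8
  [4.75→5.25]: (51.2+41.3)/2 × 0.5 = 23.125
  [5.25→5.5]: (41.3+37.1)/2 × 0.25 = 9.8
  [5.5→6]: (37.1+29.9)/2 × 0.5 = 16.75
  Sum = 757.25 µg/L·h

AUC = 757 µg/L·h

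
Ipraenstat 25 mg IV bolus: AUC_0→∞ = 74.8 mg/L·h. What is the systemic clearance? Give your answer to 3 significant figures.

CL = Dose_iv / AUC_0→∞
   = 25 / 74.8 = 0.334225 L/h

CL = 0.334 L/h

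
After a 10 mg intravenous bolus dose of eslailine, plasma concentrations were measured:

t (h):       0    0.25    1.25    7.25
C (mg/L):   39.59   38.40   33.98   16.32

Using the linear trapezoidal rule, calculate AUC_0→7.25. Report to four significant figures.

AUC = 196.8 mg/L·h

Trapezoidal AUC_0→7.25:
  [0→0.25]: (39.59+38.40)/2 × 0.25 = 9.74875
  [0.25→1.25]: (38.40+33.98)/2 × 1 = 36.19
  [1.25→7.25]: (33.98+16.32)/2 × 6 = 150.9
  Sum = 196.83875 mg/L·h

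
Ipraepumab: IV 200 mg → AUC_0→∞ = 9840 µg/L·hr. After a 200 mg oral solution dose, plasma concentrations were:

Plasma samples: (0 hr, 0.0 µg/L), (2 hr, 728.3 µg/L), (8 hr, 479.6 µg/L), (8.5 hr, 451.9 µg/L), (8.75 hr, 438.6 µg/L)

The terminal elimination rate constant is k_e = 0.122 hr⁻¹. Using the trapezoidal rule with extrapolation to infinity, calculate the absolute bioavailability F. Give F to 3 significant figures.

F = 0.843

Trapezoidal AUC_0→8.75 (oral solution):
  [0→2]: (0.0+728.3)/2 × 2 = 728.3
  [2→8]: (728.3+479.6)/2 × 6 = 3623.7
  [8→8.5]: (479.6+451.9)/2 × 0.5 = 232.875
  [8.5→8.75]: (451.9+438.6)/2 × 0.25 = 111.3125
  Sum = 4696.1875 µg/L·hr
Tail: C_last/k_e = 438.6/0.122 = 3595.082
AUC_0→∞ (oral solution) = 4696.1875 + 3595.082 = 8291.2695 µg/L·hr
F = (AUC_ev/D_ev)/(AUC_iv/D_iv) = (8291.2695/200)/(9840/200) = 41.4563/49.2 = 0.8426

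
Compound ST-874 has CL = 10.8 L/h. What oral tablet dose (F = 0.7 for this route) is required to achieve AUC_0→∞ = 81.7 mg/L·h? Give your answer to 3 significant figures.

Dose = CL × AUC_0→∞ / F
     = 10.8 × 81.7 / 0.7 = 1260.51 mg

Dose = 1260 mg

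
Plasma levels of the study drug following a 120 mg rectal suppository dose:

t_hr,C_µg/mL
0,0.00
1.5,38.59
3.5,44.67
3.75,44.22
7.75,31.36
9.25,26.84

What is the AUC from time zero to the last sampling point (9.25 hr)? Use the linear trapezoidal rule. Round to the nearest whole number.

AUC = 318 µg/mL·hr

Trapezoidal AUC_0→9.25:
  [0→1.5]: (0.00+38.59)/2 × 1.5 = 28.9425
  [1.5→3.5]: (38.59+44.67)/2 × 2 = 83.26
  [3.5→3.75]: (44.67+44.22)/2 × 0.25 = 11.11125
  [3.75→7.75]: (44.22+31.36)/2 × 4 = 151.16
  [7.75→9.25]: (31.36+26.84)/2 × 1.5 = 43.65
  Sum = 318.12375 µg/mL·hr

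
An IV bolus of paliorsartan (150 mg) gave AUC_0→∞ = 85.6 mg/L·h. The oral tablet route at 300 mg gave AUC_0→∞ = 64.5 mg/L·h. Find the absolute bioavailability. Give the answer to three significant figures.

F = 0.377

F = (AUC_ev / D_ev) / (AUC_iv / D_iv)
  = (64.5/300) / (85.6/150)
  = 0.215 / 0.570667 = 0.3768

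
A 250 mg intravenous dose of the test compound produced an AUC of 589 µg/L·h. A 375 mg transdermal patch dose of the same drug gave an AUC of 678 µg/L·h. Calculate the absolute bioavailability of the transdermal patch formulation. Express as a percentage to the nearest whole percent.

F = (AUC_ev / D_ev) / (AUC_iv / D_iv)
  = (678/375) / (589/250)
  = 1.808 / 2.356 = 0.7674
  = 76.74%

F = 77%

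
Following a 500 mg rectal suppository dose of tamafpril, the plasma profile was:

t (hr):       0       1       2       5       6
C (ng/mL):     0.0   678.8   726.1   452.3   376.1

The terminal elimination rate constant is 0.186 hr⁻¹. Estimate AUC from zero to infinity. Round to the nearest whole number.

AUC = 5246 ng/mL·hr

Trapezoidal AUC_0→6:
  [0→1]: (0.0+678.8)/2 × 1 = 339.4
  [1→2]: (678.8+726.1)/2 × 1 = 702.45
  [2→5]: (726.1+452.3)/2 × 3 = 1767.6
  [5→6]: (452.3+376.1)/2 × 1 = 414.2
  Sum = 3223.65 ng/mL·hr
Extrapolated tail: C_last / k_e = 376.1 / 0.186 = 2022.043
AUC_0→∞ = 3223.65 + 2022.043 = 5245.693 ng/mL·hr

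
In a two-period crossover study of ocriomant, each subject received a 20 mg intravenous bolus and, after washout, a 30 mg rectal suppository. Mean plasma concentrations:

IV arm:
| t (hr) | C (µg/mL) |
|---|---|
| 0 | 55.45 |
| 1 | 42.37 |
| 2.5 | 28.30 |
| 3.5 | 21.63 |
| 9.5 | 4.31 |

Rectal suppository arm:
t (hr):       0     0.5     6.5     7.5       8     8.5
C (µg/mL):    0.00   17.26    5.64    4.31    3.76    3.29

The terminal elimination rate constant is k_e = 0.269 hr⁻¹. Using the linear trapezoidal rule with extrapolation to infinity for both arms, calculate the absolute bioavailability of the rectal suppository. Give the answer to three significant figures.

F = 0.284

Trapezoidal AUC_0→9.5 (IV):
  [0→1]: (55.45+42.37)/2 × 1 = 48.91
  [1→2.5]: (42.37+28.30)/2 × 1.5 = 53.0025
  [2.5→3.5]: (28.30+21.63)/2 × 1 = 24.965
  [3.5→9.5]: (21.63+4.31)/2 × 6 = 77.82
  Sum = 204.6975 µg/mL·hr
IV tail: 4.31/0.269 = 16.022; AUC_iv,0→∞ = 204.6975 + 16.022 = 220.7195 µg/mL·hr
Trapezoidal AUC_0→8.5 (rectal suppository):
  [0→0.5]: (0.00+17.26)/2 × 0.5 = 4.315
  [0.5→6.5]: (17.26+5.64)/2 × 6 = 68.7
  [6.5→7.5]: (5.64+4.31)/2 × 1 = 4.975
  [7.5→8]: (4.31+3.76)/2 × 0.5 = 2.0175
  [8→8.5]: (3.76+3.29)/2 × 0.5 = 1.7625
  Sum = 81.77 µg/mL·hr
rectal suppository tail: 3.29/0.269 = 12.230; AUC_ev,0→∞ = 81.77 + 12.230 = 94.0 µg/mL·hr
F = (AUC_ev/D_ev)/(AUC_iv/D_iv) = (94.0/30)/(220.7195/20) = 3.13333/11.035975 = 0.2839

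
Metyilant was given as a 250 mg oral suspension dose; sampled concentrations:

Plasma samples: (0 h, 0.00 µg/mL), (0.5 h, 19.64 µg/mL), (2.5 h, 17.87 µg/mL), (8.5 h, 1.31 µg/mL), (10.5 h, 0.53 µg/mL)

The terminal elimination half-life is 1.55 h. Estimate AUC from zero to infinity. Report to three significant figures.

Trapezoidal AUC_0→10.5:
  [0→0.5]: (0.00+19.64)/2 × 0.5 = 4.91
  [0.5→2.5]: (19.64+17.87)/2 × 2 = 37.51
  [2.5→8.5]: (17.87+1.31)/2 × 6 = 57.54
  [8.5→10.5]: (1.31+0.53)/2 × 2 = 1.84
  Sum = 101.8 µg/mL·h
k_e = ln2 / t½ = 0.693147 / 1.55 = 0.4472 h^-1
Extrapolated tail: C_last / k_e = 0.53 / 0.4472 = 1.185
AUC_0→∞ = 101.8 + 1.185 = 102.985 µg/mL·h

AUC = 103 µg/mL·h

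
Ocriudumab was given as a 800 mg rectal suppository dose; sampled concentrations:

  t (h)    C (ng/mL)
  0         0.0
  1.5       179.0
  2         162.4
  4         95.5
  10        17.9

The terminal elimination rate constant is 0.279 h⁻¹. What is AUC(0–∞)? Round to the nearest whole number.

Trapezoidal AUC_0→10:
  [0→1.5]: (0.0+179.0)/2 × 1.5 = 134.25
  [1.5→2]: (179.0+162.4)/2 × 0.5 = 85.35
  [2→4]: (162.4+95.5)/2 × 2 = 257.9
  [4→10]: (95.5+17.9)/2 × 6 = 340.2
  Sum = 817.7 ng/mL·h
Extrapolated tail: C_last / k_e = 17.9 / 0.279 = 64.158
AUC_0→∞ = 817.7 + 64.158 = 881.858 ng/mL·h

AUC = 882 ng/mL·h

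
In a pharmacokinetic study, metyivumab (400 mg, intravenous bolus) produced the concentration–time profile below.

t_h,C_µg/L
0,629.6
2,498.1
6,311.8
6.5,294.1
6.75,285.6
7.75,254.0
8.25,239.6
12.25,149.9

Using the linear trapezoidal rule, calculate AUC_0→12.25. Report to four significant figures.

AUC = 4144 µg/L·h

Trapezoidal AUC_0→12.25:
  [0→2]: (629.6+498.1)/2 × 2 = 1127.7
  [2→6]: (498.1+311.8)/2 × 4 = 1619.8
  [6→6.5]: (311.8+294.1)/2 × 0.5 = 151.475
  [6.5→6.75]: (294.1+285.6)/2 × 0.25 = 72.4625
  [6.75→7.75]: (285.6+254.0)/2 × 1 = 269.8
  [7.75→8.25]: (254.0+239.6)/2 × 0.5 = 123.4
  [8.25→12.25]: (239.6+149.9)/2 × 4 = 779.0
  Sum = 4143.6375 µg/L·h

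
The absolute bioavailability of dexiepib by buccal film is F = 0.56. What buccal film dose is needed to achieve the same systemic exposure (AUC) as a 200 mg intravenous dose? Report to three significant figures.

D_buccal = 357 mg

For equal systemic exposure: F × D_ev = D_iv
D_ev = D_iv / F = 200 / 0.56 = 357.143 mg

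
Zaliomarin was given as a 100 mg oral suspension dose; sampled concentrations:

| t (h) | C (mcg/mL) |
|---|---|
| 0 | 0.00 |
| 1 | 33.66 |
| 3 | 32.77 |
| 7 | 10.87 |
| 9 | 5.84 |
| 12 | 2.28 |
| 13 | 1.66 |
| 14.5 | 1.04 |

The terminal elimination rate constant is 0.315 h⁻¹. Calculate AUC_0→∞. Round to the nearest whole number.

AUC = 207 mcg/mL·h

Trapezoidal AUC_0→14.5:
  [0→1]: (0.00+33.66)/2 × 1 = 16.83
  [1→3]: (33.66+32.77)/2 × 2 = 66.43
  [3→7]: (32.77+10.87)/2 × 4 = 87.28
  [7→9]: (10.87+5.84)/2 × 2 = 16.71
  [9→12]: (5.84+2.28)/2 × 3 = 12.18
  [12→13]: (2.28+1.66)/2 × 1 = 1.97
  [13→14.5]: (1.66+1.04)/2 × 1.5 = 2.025
  Sum = 203.425 mcg/mL·h
Extrapolated tail: C_last / k_e = 1.04 / 0.315 = 3.302
AUC_0→∞ = 203.425 + 3.302 = 206.727 mcg/mL·h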